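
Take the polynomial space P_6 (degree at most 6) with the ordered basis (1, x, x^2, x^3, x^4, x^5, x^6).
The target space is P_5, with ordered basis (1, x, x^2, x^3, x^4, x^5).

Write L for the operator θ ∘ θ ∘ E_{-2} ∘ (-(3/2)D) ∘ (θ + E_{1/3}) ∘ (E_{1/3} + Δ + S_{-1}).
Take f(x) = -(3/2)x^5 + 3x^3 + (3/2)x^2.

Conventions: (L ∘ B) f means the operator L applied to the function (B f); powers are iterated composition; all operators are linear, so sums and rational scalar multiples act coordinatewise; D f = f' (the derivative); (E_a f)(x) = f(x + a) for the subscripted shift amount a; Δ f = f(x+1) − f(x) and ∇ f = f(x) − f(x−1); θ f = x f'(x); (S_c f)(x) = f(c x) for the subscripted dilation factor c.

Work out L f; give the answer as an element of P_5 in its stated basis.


the image equals g(x) = 2700x^3 - 5760x^2 + 2235x

E_{1/3} f = -(3/2)x^5 - (5/2)x^4 + (4/3)x^3 + (71/18)x^2 + (103/54)x + 22/81
Δ f = -(15/2)x^4 - 15x^3 - 6x^2 + (9/2)x + 3
S_{-1} f = (3/2)x^5 - 3x^3 + (3/2)x^2
(E_{1/3} + Δ + S_{-1}) f = -10x^4 - (50/3)x^3 - (5/9)x^2 + (173/27)x + 265/81
θ (E_{1/3} + Δ + S_{-1}) f = -40x^4 - 50x^3 - (10/9)x^2 + (173/27)x
E_{1/3} (E_{1/3} + Δ + S_{-1}) f = -10x^4 - 30x^3 - (215/9)x^2 - x + 373/81
(θ + E_{1/3}) (E_{1/3} + Δ + S_{-1}) f = -50x^4 - 80x^3 - 25x^2 + (146/27)x + 373/81
D (θ + E_{1/3}) (E_{1/3} + Δ + S_{-1}) f = -200x^3 - 240x^2 - 50x + 146/27
(-(3/2)D) (θ + E_{1/3}) (E_{1/3} + Δ + S_{-1}) f = 300x^3 + 360x^2 + 75x - 73/9
E_{-2} (-(3/2)D) (θ + E_{1/3}) (E_{1/3} + Δ + S_{-1}) f = 300x^3 - 1440x^2 + 2235x - 10063/9
θ E_{-2} (-(3/2)D) (θ + E_{1/3}) (E_{1/3} + Δ + S_{-1}) f = 900x^3 - 2880x^2 + 2235x
θ (θ ∘ E_{-2} ∘ (-(3/2)D) ∘ (θ + E_{1/3})) (E_{1/3} + Δ + S_{-1}) f = 2700x^3 - 5760x^2 + 2235x


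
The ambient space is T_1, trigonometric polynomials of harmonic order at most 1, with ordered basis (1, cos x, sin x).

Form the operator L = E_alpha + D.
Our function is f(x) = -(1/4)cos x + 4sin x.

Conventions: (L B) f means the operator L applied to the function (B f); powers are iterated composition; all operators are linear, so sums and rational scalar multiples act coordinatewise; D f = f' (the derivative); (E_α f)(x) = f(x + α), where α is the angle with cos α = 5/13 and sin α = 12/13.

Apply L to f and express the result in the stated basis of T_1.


the image equals g(x) = (395/52)cos x + (105/52)sin x

E_alpha f = (187/52)cos x + (23/13)sin x
D f = 4cos x + (1/4)sin x
(E_alpha + D) f = (395/52)cos x + (105/52)sin x


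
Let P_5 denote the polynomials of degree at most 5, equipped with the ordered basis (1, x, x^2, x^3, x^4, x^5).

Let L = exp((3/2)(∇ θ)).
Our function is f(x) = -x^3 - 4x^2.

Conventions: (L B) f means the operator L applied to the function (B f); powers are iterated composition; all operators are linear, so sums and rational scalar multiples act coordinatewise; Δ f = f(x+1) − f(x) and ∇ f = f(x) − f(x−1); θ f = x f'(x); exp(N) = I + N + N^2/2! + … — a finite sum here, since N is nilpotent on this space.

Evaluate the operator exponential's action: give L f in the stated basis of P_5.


the result is g(x) = -x^3 - (35/2)x^2 - 51x - 3/8

order-1 term: -(27/2)x^2 - (21/2)x + 15/2
order-2 term: -(81/2)x + 99/8
order-3 term: -81/4
the series for exp((3/2)(∇ θ)) f terminates at order 3
exp((3/2)(∇ θ)) f = -x^3 - (35/2)x^2 - 51x - 3/8


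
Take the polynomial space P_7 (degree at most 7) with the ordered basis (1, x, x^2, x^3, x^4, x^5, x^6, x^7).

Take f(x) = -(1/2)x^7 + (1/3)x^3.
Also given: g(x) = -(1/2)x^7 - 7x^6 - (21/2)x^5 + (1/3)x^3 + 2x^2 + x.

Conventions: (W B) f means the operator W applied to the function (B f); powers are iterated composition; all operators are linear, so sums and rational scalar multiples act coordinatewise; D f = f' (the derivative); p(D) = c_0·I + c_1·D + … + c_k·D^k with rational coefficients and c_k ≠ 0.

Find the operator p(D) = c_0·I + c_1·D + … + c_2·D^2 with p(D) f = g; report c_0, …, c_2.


D^0 f = -(1/2)x^7 + (1/3)x^3
D^1 f = -(7/2)x^6 + x^2
D^2 f = -21x^5 + 2x
matching coefficients of g against c_0 f + c_1 Df + … from the top degree down determines the c_i
solution: c_0 = 1, c_1 = 2, c_2 = 1/2

p(D) = I + 2·D + (1/2)·D^2, i.e. c_0 = 1, c_1 = 2, c_2 = 1/2


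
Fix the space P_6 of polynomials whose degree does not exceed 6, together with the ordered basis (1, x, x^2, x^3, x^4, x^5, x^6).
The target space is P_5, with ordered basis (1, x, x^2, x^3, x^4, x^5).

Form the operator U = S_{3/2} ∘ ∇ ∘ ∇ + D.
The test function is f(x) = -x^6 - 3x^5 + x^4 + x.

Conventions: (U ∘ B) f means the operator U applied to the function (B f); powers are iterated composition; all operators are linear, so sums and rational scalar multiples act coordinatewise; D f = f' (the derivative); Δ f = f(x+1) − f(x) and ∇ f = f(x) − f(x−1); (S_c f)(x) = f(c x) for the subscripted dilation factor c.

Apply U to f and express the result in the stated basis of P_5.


g(x) = -6x^5 - (1335/8)x^4 + (413/2)x^3 - (81/2)x^2 - 81x + 43

∇ f = -6x^5 + 14x^3 - 21x^2 + 13x - 2
∇ ∇ f = -30x^4 + 60x^3 - 18x^2 - 54x + 42
S_{3/2} ∇ ∇ f = -(1215/8)x^4 + (405/2)x^3 - (81/2)x^2 - 81x + 42
D f = -6x^5 - 15x^4 + 4x^3 + 1
(S_{3/2} ∘ ∇ ∘ ∇ + D) f = -6x^5 - (1335/8)x^4 + (413/2)x^3 - (81/2)x^2 - 81x + 43


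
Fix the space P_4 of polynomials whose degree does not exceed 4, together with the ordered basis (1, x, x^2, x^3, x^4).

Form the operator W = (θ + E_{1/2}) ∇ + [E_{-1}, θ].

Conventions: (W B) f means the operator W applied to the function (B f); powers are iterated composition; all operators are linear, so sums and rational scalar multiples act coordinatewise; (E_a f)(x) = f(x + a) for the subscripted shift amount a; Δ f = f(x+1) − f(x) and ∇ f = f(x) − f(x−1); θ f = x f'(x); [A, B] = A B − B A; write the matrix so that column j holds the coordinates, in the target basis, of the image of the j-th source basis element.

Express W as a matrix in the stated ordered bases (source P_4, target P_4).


the matrix is [[0, 0, 2, -11/4, 4]; [0, 0, 2, 3, -7]; [0, 0, 0, 6, 0]; [0, 0, 0, 0, 12]; [0, 0, 0, 0, 0]] (rows listed top to bottom)

image of 1: 0
image of x: 0
image of x^2: 2x + 2
image of x^3: 6x^2 + 3x - 11/4
image of x^4: 12x^3 - 7x + 4
each image's coordinates form column j of the matrix


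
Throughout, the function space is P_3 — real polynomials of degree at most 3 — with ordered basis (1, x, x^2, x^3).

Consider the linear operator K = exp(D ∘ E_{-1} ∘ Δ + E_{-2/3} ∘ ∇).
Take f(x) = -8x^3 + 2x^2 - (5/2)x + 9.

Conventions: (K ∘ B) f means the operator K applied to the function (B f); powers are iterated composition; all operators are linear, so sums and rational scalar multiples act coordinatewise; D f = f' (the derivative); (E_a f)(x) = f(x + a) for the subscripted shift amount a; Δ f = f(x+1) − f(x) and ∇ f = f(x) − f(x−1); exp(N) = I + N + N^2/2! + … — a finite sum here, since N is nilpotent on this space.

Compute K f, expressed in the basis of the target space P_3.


order-1 term: -24x^2 + 12x - 83/6
order-2 term: -24x + 10
order-3 term: -8
the series for exp(D ∘ E_{-1} ∘ Δ + E_{-2/3} ∘ ∇) f terminates at order 3
exp(D ∘ E_{-1} ∘ Δ + E_{-2/3} ∘ ∇) f = -8x^3 - 22x^2 - (29/2)x - 17/6

the result is g(x) = -8x^3 - 22x^2 - (29/2)x - 17/6


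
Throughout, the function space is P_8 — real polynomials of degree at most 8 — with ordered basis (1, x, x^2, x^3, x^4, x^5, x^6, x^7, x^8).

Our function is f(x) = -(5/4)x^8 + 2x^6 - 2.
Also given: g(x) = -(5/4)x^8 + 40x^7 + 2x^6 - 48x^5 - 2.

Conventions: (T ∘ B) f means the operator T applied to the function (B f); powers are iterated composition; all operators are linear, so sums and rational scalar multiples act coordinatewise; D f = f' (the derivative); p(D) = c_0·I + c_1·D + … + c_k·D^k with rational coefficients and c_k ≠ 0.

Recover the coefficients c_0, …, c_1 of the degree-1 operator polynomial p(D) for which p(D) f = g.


D^0 f = -(5/4)x^8 + 2x^6 - 2
D^1 f = -10x^7 + 12x^5
matching coefficients of g against c_0 f + c_1 Df + … from the top degree down determines the c_i
solution: c_0 = 1, c_1 = -4

p(D) = I − 4·D, i.e. c_0 = 1, c_1 = -4


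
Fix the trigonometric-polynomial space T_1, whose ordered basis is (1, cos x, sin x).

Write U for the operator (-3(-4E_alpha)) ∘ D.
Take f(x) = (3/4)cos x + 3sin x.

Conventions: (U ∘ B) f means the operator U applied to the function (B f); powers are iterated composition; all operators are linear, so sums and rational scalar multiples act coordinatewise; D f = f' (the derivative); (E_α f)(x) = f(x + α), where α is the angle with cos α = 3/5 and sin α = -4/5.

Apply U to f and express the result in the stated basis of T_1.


the result is g(x) = (144/5)cos x + (117/5)sin x

D f = 3cos x - (3/4)sin x
E_alpha D f = (12/5)cos x + (39/20)sin x
(-4E_alpha) D f = -(48/5)cos x - (39/5)sin x
(-3(-4E_alpha)) D f = (144/5)cos x + (117/5)sin x


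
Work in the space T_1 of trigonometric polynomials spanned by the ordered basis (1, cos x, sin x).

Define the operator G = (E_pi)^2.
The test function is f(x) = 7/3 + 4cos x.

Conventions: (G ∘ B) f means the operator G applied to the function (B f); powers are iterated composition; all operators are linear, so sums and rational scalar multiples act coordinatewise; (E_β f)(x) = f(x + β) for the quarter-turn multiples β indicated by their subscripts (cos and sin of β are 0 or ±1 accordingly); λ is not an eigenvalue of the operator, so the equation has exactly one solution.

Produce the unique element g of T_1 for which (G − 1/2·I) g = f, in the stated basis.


write g with unknown coordinates in the stated basis and equate coefficients in (G − 1/2·I) g = f
solving from the highest basis element down gives g = 14/3 + 8cos x
check: G g = 14/3 + 8cos x
so G g − 1/2·g = 7/3 + 4cos x = f ✓

the image equals g(x) = 14/3 + 8cos x


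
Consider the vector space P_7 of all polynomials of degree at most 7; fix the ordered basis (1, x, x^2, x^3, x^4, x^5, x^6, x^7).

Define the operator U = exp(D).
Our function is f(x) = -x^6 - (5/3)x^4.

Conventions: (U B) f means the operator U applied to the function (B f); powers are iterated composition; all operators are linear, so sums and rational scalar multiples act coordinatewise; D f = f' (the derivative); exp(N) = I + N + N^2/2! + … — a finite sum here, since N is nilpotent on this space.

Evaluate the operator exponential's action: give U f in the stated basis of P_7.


order-1 term: -6x^5 - (20/3)x^3
order-2 term: -15x^4 - 10x^2
order-3 term: -20x^3 - (20/3)x
order-4 term: -15x^2 - 5/3
order-5 term: -6x
order-6 term: -1
the series for exp(D) f terminates at order 6
exp(D) f = -x^6 - 6x^5 - (50/3)x^4 - (80/3)x^3 - 25x^2 - (38/3)x - 8/3

the result is g(x) = -x^6 - 6x^5 - (50/3)x^4 - (80/3)x^3 - 25x^2 - (38/3)x - 8/3


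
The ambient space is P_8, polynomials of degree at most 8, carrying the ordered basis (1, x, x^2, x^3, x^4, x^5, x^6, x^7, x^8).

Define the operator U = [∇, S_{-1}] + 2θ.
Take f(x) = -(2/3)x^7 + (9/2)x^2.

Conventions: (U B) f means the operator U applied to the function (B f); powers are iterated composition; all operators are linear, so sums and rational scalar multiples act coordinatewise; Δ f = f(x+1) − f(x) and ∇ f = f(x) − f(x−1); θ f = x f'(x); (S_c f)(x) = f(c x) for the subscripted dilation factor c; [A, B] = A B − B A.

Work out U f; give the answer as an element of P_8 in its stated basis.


S_{-1} f = (2/3)x^7 + (9/2)x^2
∇ S_{-1} f = (14/3)x^6 - 14x^5 + (70/3)x^4 - (70/3)x^3 + 14x^2 + (13/3)x - 23/6
∇ f = -(14/3)x^6 + 14x^5 - (70/3)x^4 + (70/3)x^3 - 14x^2 + (41/3)x - 31/6
S_{-1} ∇ f = -(14/3)x^6 - 14x^5 - (70/3)x^4 - (70/3)x^3 - 14x^2 - (41/3)x - 31/6
[∇, S_{-1}] f = (28/3)x^6 + (140/3)x^4 + 28x^2 + 18x + 4/3
θ f = -(14/3)x^7 + 9x^2
(2θ) f = -(28/3)x^7 + 18x^2
([∇, S_{-1}] + 2θ) f = -(28/3)x^7 + (28/3)x^6 + (140/3)x^4 + 46x^2 + 18x + 4/3

g(x) = -(28/3)x^7 + (28/3)x^6 + (140/3)x^4 + 46x^2 + 18x + 4/3


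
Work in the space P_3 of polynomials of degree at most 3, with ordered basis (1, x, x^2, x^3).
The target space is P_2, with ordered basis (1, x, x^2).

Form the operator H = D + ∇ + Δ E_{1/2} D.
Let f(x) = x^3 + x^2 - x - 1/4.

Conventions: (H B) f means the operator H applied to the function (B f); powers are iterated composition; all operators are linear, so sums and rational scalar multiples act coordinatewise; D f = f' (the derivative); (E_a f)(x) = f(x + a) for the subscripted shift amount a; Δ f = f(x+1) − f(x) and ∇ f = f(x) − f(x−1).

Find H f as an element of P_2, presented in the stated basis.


D f = 3x^2 + 2x - 1
∇ f = 3x^2 - x - 1
D f = 3x^2 + 2x - 1
E_{1/2} D f = 3x^2 + 5x + 3/4
Δ E_{1/2} D f = 6x + 8
(D + ∇ + Δ E_{1/2} D) f = 6x^2 + 7x + 6

the image equals g(x) = 6x^2 + 7x + 6


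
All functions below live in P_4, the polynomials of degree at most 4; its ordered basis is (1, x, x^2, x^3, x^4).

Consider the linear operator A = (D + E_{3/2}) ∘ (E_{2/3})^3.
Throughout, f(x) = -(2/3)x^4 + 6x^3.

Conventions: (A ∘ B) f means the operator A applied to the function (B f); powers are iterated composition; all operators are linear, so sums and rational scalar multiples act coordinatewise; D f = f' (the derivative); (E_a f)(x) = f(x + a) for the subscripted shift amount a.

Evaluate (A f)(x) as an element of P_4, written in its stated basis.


E_{2/3} f = -(2/3)x^4 + (38/9)x^3 + (92/9)x^2 + (584/81)x + 400/243
E_{2/3} E_{2/3} f = -(2/3)x^4 + (22/9)x^3 + (152/9)x^2 + (2080/81)x + 2944/243
E_{2/3} E_{2/3} E_{2/3} f = -(2/3)x^4 + (2/3)x^3 + 20x^2 + (152/3)x + 112/3
D (E_{2/3})^3 f = -(8/3)x^3 + 2x^2 + 40x + 152/3
E_{3/2} (E_{2/3})^3 f = -(2/3)x^4 - (10/3)x^3 + 14x^2 + (637/6)x + 3773/24
(D + E_{3/2}) (E_{2/3})^3 f = -(2/3)x^4 - 6x^3 + 16x^2 + (877/6)x + 1663/8

the image equals g(x) = -(2/3)x^4 - 6x^3 + 16x^2 + (877/6)x + 1663/8


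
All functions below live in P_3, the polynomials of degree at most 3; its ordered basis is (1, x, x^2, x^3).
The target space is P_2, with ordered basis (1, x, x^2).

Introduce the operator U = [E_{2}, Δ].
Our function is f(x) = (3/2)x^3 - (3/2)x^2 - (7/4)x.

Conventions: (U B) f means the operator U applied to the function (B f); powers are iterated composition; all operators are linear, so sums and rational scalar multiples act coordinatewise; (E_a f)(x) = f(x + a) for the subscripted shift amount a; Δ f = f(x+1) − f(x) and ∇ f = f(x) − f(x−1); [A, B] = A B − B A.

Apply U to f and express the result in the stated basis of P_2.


the image equals g(x) = 0

Δ f = (9/2)x^2 + (3/2)x - 7/4
E_{2} Δ f = (9/2)x^2 + (39/2)x + 77/4
E_{2} f = (3/2)x^3 + (15/2)x^2 + (41/4)x + 5/2
Δ E_{2} f = (9/2)x^2 + (39/2)x + 77/4
[E_{2}, Δ] f = 0


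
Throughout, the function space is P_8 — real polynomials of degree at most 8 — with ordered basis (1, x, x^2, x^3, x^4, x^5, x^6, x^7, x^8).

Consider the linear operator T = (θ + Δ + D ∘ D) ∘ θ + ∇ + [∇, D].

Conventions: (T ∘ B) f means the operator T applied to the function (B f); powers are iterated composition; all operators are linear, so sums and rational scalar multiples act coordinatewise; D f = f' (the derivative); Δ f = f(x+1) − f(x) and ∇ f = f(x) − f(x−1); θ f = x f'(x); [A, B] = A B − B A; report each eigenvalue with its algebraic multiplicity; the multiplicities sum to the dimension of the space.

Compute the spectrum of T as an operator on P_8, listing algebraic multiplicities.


image of 1: 0
image of x: x + 2
image of x^2: 4x^2 + 6x + 5
image of x^3: 9x^3 + 12x^2 + 24x + 4
image of x^4: 16x^4 + 20x^3 + 66x^2 + 20x + 3
image of x^5: 25x^5 + 30x^4 + 140x^3 + 60x^2 + 20x + 6
image of x^6: 36x^6 + 42x^5 + 255x^4 + 140x^3 + 75x^2 + 42x + 5
image of x^7: 49x^7 + 56x^6 + 420x^5 + 280x^4 + 210x^3 + 168x^2 + 42x + 8
image of x^8: 64x^8 + 72x^7 + 644x^6 + 504x^5 + 490x^4 + 504x^3 + 196x^2 + 72x + 7
the matrix is upper triangular; its diagonal is (0, 1, 4, 9, 16, 25, 36, 49, 64)
for a triangular matrix the eigenvalues are the diagonal entries, with algebraic multiplicity their repetition count

λ = 0 (multiplicity 1), λ = 1 (multiplicity 1), λ = 4 (multiplicity 1), λ = 9 (multiplicity 1), λ = 16 (multiplicity 1), λ = 25 (multiplicity 1), λ = 36 (multiplicity 1), λ = 49 (multiplicity 1), λ = 64 (multiplicity 1)


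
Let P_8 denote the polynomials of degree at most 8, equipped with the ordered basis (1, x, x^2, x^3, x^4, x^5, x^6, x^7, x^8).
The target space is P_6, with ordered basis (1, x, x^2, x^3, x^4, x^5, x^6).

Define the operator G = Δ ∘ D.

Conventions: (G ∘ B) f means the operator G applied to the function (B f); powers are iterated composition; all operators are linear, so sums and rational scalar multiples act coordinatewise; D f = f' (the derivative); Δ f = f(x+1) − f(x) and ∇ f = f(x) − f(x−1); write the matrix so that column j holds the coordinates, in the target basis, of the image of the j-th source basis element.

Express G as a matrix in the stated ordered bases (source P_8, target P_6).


the matrix is [[0, 0, 2, 3, 4, 5, 6, 7, 8]; [0, 0, 0, 6, 12, 20, 30, 42, 56]; [0, 0, 0, 0, 12, 30, 60, 105, 168]; [0, 0, 0, 0, 0, 20, 60, 140, 280]; [0, 0, 0, 0, 0, 0, 30, 105, 280]; [0, 0, 0, 0, 0, 0, 0, 42, 168]; [0, 0, 0, 0, 0, 0, 0, 0, 56]] (rows listed top to bottom)

image of 1: 0
image of x: 0
image of x^2: 2
image of x^3: 6x + 3
image of x^4: 12x^2 + 12x + 4
image of x^5: 20x^3 + 30x^2 + 20x + 5
image of x^6: 30x^4 + 60x^3 + 60x^2 + 30x + 6
image of x^7: 42x^5 + 105x^4 + 140x^3 + 105x^2 + 42x + 7
image of x^8: 56x^6 + 168x^5 + 280x^4 + 280x^3 + 168x^2 + 56x + 8
each image's coordinates form column j of the matrix


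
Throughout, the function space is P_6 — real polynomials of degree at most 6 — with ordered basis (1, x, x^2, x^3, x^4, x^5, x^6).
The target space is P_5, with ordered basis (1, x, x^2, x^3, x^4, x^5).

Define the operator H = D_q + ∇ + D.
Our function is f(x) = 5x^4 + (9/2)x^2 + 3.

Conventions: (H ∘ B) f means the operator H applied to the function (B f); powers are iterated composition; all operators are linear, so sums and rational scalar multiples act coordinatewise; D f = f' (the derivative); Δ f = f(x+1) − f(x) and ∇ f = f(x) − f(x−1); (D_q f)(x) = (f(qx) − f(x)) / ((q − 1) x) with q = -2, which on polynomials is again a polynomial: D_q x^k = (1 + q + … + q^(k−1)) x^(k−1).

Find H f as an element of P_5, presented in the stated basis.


D_q f = -25x^3 - (9/2)x
∇ f = 20x^3 - 30x^2 + 29x - 19/2
D f = 20x^3 + 9x
(D_q + ∇ + D) f = 15x^3 - 30x^2 + (67/2)x - 19/2

the result is g(x) = 15x^3 - 30x^2 + (67/2)x - 19/2


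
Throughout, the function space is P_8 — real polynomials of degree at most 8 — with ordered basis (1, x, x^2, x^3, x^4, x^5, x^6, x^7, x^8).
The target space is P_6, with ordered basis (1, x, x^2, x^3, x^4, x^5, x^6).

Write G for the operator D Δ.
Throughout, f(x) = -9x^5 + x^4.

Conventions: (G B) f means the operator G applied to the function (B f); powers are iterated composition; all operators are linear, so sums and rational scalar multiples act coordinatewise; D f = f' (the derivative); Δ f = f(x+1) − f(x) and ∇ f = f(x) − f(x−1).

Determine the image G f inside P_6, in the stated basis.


the image equals g(x) = -180x^3 - 258x^2 - 168x - 41

Δ f = -45x^4 - 86x^3 - 84x^2 - 41x - 8
D Δ f = -180x^3 - 258x^2 - 168x - 41


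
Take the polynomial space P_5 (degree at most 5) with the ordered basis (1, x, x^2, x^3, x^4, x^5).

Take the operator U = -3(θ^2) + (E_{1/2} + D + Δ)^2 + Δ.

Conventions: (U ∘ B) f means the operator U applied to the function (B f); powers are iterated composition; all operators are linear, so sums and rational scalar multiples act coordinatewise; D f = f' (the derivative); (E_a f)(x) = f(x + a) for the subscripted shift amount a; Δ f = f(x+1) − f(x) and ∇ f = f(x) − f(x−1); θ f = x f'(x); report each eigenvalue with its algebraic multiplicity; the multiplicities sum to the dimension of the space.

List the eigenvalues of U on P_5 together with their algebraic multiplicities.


image of 1: 1
image of x: -2x + 6
image of x^2: -11x^2 + 12x + 16
image of x^3: -26x^3 + 18x^2 + 48x + 22
image of x^4: -47x^4 + 24x^3 + 96x^2 + 88x + 35
image of x^5: -74x^5 + 30x^4 + 160x^3 + 220x^2 + 175x + 231/4
the matrix is upper triangular; its diagonal is (1, -2, -11, -26, -47, -74)
for a triangular matrix the eigenvalues are the diagonal entries, with algebraic multiplicity their repetition count

λ = -74 (multiplicity 1), λ = -47 (multiplicity 1), λ = -26 (multiplicity 1), λ = -11 (multiplicity 1), λ = -2 (multiplicity 1), λ = 1 (multiplicity 1)


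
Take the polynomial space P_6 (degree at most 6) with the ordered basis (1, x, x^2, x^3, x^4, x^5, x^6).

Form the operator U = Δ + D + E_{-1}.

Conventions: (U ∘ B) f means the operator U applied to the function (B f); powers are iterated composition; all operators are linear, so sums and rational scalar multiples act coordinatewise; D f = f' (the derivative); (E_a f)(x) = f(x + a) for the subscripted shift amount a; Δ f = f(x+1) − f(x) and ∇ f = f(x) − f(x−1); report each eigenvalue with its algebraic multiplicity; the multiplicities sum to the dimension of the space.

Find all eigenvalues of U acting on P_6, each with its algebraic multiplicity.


image of 1: 1
image of x: x + 1
image of x^2: x^2 + 2x + 2
image of x^3: x^3 + 3x^2 + 6x
image of x^4: x^4 + 4x^3 + 12x^2 + 2
image of x^5: x^5 + 5x^4 + 20x^3 + 10x
image of x^6: x^6 + 6x^5 + 30x^4 + 30x^2 + 2
the matrix is upper triangular; its diagonal is (1, 1, 1, 1, 1, 1, 1)
for a triangular matrix the eigenvalues are the diagonal entries, with algebraic multiplicity their repetition count

λ = 1 (multiplicity 7)


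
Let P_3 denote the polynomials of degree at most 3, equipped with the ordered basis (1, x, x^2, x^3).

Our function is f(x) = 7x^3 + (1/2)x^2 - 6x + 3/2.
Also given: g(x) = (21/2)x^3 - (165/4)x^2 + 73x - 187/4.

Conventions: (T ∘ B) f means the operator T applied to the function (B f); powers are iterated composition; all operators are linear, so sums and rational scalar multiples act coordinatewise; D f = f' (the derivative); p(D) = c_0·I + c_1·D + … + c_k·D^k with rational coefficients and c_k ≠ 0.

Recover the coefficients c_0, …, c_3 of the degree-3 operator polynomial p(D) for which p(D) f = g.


D^0 f = 7x^3 + (1/2)x^2 - 6x + 3/2
D^1 f = 21x^2 + x - 6
D^2 f = 42x + 1
D^3 f = 42
matching coefficients of g against c_0 f + c_1 Df + … from the top degree down determines the c_i
solution: c_0 = 3/2, c_1 = -2, c_2 = 2, c_3 = -3/2

p(D) = (3/2)·I − 2·D + 2·D^2 − (3/2)·D^3, i.e. c_0 = 3/2, c_1 = -2, c_2 = 2, c_3 = -3/2


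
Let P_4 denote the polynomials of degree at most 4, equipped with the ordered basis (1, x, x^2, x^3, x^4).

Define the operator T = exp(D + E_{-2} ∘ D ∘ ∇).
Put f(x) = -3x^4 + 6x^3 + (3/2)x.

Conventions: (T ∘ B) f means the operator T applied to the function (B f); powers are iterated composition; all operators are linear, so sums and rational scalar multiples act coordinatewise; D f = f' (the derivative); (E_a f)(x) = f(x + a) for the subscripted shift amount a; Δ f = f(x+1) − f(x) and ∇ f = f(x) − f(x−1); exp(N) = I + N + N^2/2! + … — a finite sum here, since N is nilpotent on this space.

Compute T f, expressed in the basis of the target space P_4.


g(x) = -3x^4 - 6x^3 - 36x^2 + (303/2)x - 339/2

order-1 term: -12x^3 - 18x^2 + 216x - 633/2
order-2 term: -18x^2 - 54x + 180
order-3 term: -12x - 30
order-4 term: -3
the series for exp(D + E_{-2} ∘ D ∘ ∇) f terminates at order 4
exp(D + E_{-2} ∘ D ∘ ∇) f = -3x^4 - 6x^3 - 36x^2 + (303/2)x - 339/2


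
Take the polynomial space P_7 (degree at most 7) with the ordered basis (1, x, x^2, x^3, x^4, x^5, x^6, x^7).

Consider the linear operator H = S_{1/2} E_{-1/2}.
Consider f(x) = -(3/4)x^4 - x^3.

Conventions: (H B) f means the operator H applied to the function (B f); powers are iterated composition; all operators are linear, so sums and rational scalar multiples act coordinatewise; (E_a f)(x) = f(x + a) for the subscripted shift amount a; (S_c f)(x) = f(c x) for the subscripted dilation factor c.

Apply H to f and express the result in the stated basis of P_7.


the result is g(x) = -(3/64)x^4 + (1/16)x^3 + (3/32)x^2 - (3/16)x + 5/64

E_{-1/2} f = -(3/4)x^4 + (1/2)x^3 + (3/8)x^2 - (3/8)x + 5/64
S_{1/2} E_{-1/2} f = -(3/64)x^4 + (1/16)x^3 + (3/32)x^2 - (3/16)x + 5/64


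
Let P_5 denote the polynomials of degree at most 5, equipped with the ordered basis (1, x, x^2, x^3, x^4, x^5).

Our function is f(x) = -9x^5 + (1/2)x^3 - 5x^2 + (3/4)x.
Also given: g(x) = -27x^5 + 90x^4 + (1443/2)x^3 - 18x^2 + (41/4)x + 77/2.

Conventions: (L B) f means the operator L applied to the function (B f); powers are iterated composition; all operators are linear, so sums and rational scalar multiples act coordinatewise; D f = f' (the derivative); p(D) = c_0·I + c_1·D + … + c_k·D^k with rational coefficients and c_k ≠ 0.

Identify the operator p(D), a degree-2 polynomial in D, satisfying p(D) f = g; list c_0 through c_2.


p(D) = 3·I − 2·D − 4·D^2, i.e. c_0 = 3, c_1 = -2, c_2 = -4

D^0 f = -9x^5 + (1/2)x^3 - 5x^2 + (3/4)x
D^1 f = -45x^4 + (3/2)x^2 - 10x + 3/4
D^2 f = -180x^3 + 3x - 10
matching coefficients of g against c_0 f + c_1 Df + … from the top degree down determines the c_i
solution: c_0 = 3, c_1 = -2, c_2 = -4


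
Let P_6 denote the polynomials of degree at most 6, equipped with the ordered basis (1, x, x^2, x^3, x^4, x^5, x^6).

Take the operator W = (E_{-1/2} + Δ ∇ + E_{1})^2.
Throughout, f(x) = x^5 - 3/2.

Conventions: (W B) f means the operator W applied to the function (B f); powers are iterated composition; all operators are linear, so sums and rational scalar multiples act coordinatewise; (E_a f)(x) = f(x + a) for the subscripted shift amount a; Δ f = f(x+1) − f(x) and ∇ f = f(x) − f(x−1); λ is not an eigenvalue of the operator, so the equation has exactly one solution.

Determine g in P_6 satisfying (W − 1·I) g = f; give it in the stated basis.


write g with unknown coordinates in the stated basis and equate coefficients in (W − 1·I) g = f
solving from the highest basis element down gives g = (1/3)x^5 - (10/9)x^4 - (325/27)x^3 + (2125/54)x^2 + (55535/648)x - 624803/3888
check: W g = (4/3)x^5 - (10/9)x^4 - (325/27)x^3 + (2125/54)x^2 + (55535/648)x - 630635/3888
so W g − 1·g = x^5 - 3/2 = f ✓

the result is g(x) = (1/3)x^5 - (10/9)x^4 - (325/27)x^3 + (2125/54)x^2 + (55535/648)x - 624803/3888


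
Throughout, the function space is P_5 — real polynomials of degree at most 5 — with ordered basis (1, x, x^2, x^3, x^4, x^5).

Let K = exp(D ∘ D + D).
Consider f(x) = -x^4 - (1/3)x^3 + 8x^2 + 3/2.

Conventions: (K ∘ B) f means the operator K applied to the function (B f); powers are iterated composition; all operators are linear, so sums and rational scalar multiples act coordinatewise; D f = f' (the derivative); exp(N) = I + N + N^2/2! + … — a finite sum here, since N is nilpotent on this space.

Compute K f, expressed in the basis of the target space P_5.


order-1 term: -4x^3 - 13x^2 + 14x + 16
order-2 term: -6x^2 - 25x - 6
order-3 term: -4x - 37/3
order-4 term: -1
the series for exp(D ∘ D + D) f terminates at order 4
exp(D ∘ D + D) f = -x^4 - (13/3)x^3 - 11x^2 - 15x - 11/6

the image equals g(x) = -x^4 - (13/3)x^3 - 11x^2 - 15x - 11/6


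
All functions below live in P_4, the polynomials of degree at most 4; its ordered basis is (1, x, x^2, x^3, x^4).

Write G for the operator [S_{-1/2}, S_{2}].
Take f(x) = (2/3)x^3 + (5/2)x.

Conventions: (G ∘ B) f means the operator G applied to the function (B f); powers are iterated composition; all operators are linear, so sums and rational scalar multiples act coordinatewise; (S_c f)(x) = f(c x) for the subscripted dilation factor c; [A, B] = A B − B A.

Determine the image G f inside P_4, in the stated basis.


S_{2} f = (16/3)x^3 + 5x
S_{-1/2} S_{2} f = -(2/3)x^3 - (5/2)x
S_{-1/2} f = -(1/12)x^3 - (5/4)x
S_{2} S_{-1/2} f = -(2/3)x^3 - (5/2)x
[S_{-1/2}, S_{2}] f = 0

g(x) = 0


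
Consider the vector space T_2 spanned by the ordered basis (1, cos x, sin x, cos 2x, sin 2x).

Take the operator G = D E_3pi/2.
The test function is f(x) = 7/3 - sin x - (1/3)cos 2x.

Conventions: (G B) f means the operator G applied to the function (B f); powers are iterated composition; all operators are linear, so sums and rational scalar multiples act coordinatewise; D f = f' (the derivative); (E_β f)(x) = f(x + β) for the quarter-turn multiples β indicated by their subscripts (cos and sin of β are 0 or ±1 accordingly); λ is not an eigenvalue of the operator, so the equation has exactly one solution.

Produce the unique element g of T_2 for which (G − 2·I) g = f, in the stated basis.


the result is g(x) = -7/6 + sin x + (1/12)cos 2x + (1/12)sin 2x

write g with unknown coordinates in the stated basis and equate coefficients in (G − 2·I) g = f
solving from the highest basis element down gives g = -7/6 + sin x + (1/12)cos 2x + (1/12)sin 2x
check: G g = sin x - (1/6)cos 2x + (1/6)sin 2x
so G g − 2·g = 7/3 - sin x - (1/3)cos 2x = f ✓


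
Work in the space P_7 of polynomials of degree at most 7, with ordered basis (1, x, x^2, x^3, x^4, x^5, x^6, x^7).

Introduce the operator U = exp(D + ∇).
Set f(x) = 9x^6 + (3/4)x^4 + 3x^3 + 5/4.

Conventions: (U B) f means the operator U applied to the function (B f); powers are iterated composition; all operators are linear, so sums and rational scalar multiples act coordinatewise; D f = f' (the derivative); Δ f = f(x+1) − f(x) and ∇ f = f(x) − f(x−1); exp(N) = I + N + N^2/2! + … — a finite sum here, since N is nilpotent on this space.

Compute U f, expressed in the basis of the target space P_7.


order-1 term: 108x^5 - 135x^4 + 186x^3 - (243/2)x^2 + 48x - 27/4
order-2 term: 540x^4 - 1080x^3 + 1503x^2 - 1062x + 1293/4
order-3 term: 1440x^3 - 3240x^2 + 3804x - 1749
order-4 term: 2160x^2 - 4320x + 3072
order-5 term: 1728x - 2160
order-6 term: 576
the series for exp(D + ∇) f terminates at order 6
exp(D + ∇) f = 9x^6 + 108x^5 + (1623/4)x^4 + 549x^3 + (603/2)x^2 + 198x + 227/4

the result is g(x) = 9x^6 + 108x^5 + (1623/4)x^4 + 549x^3 + (603/2)x^2 + 198x + 227/4


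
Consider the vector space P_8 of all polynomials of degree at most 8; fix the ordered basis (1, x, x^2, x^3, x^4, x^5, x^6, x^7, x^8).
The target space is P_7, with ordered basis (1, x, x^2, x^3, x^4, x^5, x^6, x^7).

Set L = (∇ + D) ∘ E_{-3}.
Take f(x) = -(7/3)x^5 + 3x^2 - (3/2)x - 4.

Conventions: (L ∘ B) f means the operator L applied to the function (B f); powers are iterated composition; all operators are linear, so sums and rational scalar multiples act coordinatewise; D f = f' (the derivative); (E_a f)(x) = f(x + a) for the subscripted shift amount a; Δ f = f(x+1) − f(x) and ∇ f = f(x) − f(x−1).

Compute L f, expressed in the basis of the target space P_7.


the result is g(x) = -(70/3)x^4 + (910/3)x^3 - (4480/3)x^2 + (9941/3)x - 8428/3

E_{-3} f = -(7/3)x^5 + 35x^4 - 210x^3 + 633x^2 - (1929/2)x + 1189/2
∇ E_{-3} f = -(35/3)x^4 + (490/3)x^3 - (2590/3)x^2 + (6143/3)x - 11069/6
D E_{-3} f = -(35/3)x^4 + 140x^3 - 630x^2 + 1266x - 1929/2
(∇ + D) E_{-3} f = -(70/3)x^4 + (910/3)x^3 - (4480/3)x^2 + (9941/3)x - 8428/3


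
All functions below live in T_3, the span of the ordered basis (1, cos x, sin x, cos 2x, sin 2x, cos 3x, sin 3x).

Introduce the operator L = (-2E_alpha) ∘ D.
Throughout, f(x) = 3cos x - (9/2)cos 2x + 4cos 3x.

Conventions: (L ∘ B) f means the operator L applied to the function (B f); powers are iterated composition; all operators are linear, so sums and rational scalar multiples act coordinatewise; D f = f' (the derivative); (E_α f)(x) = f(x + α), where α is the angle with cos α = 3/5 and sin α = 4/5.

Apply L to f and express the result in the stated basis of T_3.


D f = -3sin x + 9sin 2x - 12sin 3x
E_alpha D f = -(12/5)cos x - (9/5)sin x + (216/25)cos 2x - (63/25)sin 2x - (528/125)cos 3x + (1404/125)sin 3x
(-2E_alpha) D f = (24/5)cos x + (18/5)sin x - (432/25)cos 2x + (126/25)sin 2x + (1056/125)cos 3x - (2808/125)sin 3x

the result is g(x) = (24/5)cos x + (18/5)sin x - (432/25)cos 2x + (126/25)sin 2x + (1056/125)cos 3x - (2808/125)sin 3x


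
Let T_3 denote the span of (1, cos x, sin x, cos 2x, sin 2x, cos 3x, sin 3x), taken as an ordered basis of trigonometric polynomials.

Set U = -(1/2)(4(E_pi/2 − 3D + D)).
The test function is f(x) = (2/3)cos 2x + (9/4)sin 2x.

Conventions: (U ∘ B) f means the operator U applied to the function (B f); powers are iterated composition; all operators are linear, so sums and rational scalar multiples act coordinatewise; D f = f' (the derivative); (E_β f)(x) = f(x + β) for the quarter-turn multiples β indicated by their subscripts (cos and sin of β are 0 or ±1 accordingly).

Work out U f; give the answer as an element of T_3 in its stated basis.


the result is g(x) = (58/3)cos 2x - (5/6)sin 2x

E_pi/2 f = -(2/3)cos 2x - (9/4)sin 2x
D f = (9/2)cos 2x - (4/3)sin 2x
(-3D) f = -(27/2)cos 2x + 4sin 2x
D f = (9/2)cos 2x - (4/3)sin 2x
(E_pi/2 − 3D + D) f = -(29/3)cos 2x + (5/12)sin 2x
(4(E_pi/2 − 3D + D)) f = -(116/3)cos 2x + (5/3)sin 2x
(-(1/2)(4(E_pi/2 − 3D + D))) f = (58/3)cos 2x - (5/6)sin 2x


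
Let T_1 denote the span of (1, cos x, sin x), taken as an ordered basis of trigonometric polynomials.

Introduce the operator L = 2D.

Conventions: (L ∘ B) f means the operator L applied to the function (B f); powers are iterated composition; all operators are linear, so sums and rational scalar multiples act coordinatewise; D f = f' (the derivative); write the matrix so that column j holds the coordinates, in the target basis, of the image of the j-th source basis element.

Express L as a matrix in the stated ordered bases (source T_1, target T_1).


the matrix is [[0, 0, 0]; [0, 0, 2]; [0, -2, 0]] (rows listed top to bottom)

image of 1: 0
image of cos x: -2sin x
image of sin x: 2cos x
each image's coordinates form column j of the matrix


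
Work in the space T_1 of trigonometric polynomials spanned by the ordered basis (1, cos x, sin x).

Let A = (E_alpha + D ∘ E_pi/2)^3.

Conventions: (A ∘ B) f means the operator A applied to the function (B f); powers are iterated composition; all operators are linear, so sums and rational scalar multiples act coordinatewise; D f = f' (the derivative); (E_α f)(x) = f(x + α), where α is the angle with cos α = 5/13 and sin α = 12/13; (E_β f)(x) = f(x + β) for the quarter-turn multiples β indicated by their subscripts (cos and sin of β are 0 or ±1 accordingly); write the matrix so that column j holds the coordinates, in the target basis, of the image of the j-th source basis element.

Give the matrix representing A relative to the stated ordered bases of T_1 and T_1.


image of 1: 1
image of cos x: (2944/2197)cos x - (576/2197)sin x
image of sin x: (576/2197)cos x + (2944/2197)sin x
each image's coordinates form column j of the matrix

the matrix is [[1, 0, 0]; [0, 2944/2197, 576/2197]; [0, -576/2197, 2944/2197]] (rows listed top to bottom)


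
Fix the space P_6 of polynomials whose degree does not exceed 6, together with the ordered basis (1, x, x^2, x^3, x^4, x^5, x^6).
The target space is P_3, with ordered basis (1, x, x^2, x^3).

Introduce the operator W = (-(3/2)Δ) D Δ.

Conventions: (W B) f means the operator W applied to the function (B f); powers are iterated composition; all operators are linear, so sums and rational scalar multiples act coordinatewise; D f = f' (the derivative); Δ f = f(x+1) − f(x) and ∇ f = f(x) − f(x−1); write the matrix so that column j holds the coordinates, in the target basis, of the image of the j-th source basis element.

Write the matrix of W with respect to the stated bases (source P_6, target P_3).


image of 1: 0
image of x: 0
image of x^2: 0
image of x^3: -9
image of x^4: -36x - 36
image of x^5: -90x^2 - 180x - 105
image of x^6: -180x^3 - 540x^2 - 630x - 270
each image's coordinates form column j of the matrix

the matrix is [[0, 0, 0, -9, -36, -105, -270]; [0, 0, 0, 0, -36, -180, -630]; [0, 0, 0, 0, 0, -90, -540]; [0, 0, 0, 0, 0, 0, -180]] (rows listed top to bottom)


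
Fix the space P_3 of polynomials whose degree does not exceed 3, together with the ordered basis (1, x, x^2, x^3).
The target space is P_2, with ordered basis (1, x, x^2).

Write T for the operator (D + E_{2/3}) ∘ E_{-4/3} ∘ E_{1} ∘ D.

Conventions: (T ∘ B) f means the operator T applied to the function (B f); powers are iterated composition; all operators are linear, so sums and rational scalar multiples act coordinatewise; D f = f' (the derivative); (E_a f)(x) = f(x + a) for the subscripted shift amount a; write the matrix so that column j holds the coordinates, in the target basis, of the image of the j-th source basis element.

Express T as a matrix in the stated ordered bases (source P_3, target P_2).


image of 1: 0
image of x: 1
image of x^2: 2x + 8/3
image of x^3: 3x^2 + 8x - 5/3
each image's coordinates form column j of the matrix

the matrix is [[0, 1, 8/3, -5/3]; [0, 0, 2, 8]; [0, 0, 0, 3]] (rows listed top to bottom)


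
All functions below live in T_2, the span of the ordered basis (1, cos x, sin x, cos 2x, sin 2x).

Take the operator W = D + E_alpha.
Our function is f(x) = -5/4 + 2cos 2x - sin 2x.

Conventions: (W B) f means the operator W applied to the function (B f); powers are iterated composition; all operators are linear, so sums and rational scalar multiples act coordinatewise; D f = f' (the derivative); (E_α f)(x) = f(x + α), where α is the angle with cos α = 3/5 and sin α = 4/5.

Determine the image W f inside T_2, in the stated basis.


D f = -2cos 2x - 4sin 2x
E_alpha f = -5/4 - (38/25)cos 2x - (41/25)sin 2x
(D + E_alpha) f = -5/4 - (88/25)cos 2x - (141/25)sin 2x

the image equals g(x) = -5/4 - (88/25)cos 2x - (141/25)sin 2x


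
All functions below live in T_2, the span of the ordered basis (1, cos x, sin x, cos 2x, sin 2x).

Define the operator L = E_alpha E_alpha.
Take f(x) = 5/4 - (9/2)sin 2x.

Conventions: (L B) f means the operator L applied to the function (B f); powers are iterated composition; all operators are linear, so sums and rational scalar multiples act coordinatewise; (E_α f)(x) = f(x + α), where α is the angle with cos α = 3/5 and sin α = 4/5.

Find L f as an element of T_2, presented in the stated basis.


E_alpha f = 5/4 - (108/25)cos 2x + (63/50)sin 2x
E_alpha E_alpha f = 5/4 + (1512/625)cos 2x + (4743/1250)sin 2x

g(x) = 5/4 + (1512/625)cos 2x + (4743/1250)sin 2x


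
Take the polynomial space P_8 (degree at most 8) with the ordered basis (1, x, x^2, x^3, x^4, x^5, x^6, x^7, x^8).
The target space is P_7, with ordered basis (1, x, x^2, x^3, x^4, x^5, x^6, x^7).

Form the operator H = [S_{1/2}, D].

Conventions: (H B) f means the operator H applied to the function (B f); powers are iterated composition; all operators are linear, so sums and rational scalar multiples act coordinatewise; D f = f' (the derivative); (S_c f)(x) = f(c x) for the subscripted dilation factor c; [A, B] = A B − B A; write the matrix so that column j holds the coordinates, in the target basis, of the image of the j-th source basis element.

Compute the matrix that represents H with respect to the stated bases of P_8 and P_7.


image of 1: 0
image of x: 1/2
image of x^2: (1/2)x
image of x^3: (3/8)x^2
image of x^4: (1/4)x^3
image of x^5: (5/32)x^4
image of x^6: (3/32)x^5
image of x^7: (7/128)x^6
image of x^8: (1/32)x^7
each image's coordinates form column j of the matrix

the matrix is [[0, 1/2, 0, 0, 0, 0, 0, 0, 0]; [0, 0, 1/2, 0, 0, 0, 0, 0, 0]; [0, 0, 0, 3/8, 0, 0, 0, 0, 0]; [0, 0, 0, 0, 1/4, 0, 0, 0, 0]; [0, 0, 0, 0, 0, 5/32, 0, 0, 0]; [0, 0, 0, 0, 0, 0, 3/32, 0, 0]; [0, 0, 0, 0, 0, 0, 0, 7/128, 0]; [0, 0, 0, 0, 0, 0, 0, 0, 1/32]] (rows listed top to bottom)


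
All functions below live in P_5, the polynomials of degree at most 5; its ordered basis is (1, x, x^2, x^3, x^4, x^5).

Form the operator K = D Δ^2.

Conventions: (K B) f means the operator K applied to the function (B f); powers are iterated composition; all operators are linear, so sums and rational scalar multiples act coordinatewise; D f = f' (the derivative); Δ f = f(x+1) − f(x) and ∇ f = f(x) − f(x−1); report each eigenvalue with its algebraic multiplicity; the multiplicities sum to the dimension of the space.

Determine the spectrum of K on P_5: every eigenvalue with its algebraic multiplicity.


image of 1: 0
image of x: 0
image of x^2: 0
image of x^3: 6
image of x^4: 24x + 24
image of x^5: 60x^2 + 120x + 70
the matrix is upper triangular; its diagonal is (0, 0, 0, 0, 0, 0)
for a triangular matrix the eigenvalues are the diagonal entries, with algebraic multiplicity their repetition count

λ = 0 (multiplicity 6)
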